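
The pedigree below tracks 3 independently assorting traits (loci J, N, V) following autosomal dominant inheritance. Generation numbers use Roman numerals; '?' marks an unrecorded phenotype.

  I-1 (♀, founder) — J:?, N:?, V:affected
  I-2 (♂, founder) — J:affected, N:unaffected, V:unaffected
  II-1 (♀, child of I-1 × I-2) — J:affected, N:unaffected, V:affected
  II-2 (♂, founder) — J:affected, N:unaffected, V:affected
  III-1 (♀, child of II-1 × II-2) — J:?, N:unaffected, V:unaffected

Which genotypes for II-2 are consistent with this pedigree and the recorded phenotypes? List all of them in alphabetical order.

II-2 ∈ {JJ nn Vv, Jj nn Vv}

J/I-1 ? ·: jj|Jj|JJ
J/I-2 aff ·: Jj|JJ
J/II-1 aff I-1×I-2: Jj|JJ
J/II-2 aff ·: Jj|JJ
J/III-1 ? II-1×II-2: jj|Jj|JJ
⇒ J over [I-1,I-2,II-1,II-2,III-1]: 37 consistent
N/I-1 ? ·: nn|Nn
N/I-2 un ·: nn
N/II-1 un I-1×I-2: nn
N/II-2 un ·: nn
N/III-1 un II-1×II-2: nn
⇒ N over [I-1,I-2,II-1,II-2,III-1]: 2 consistent
V/I-1 aff ·: Vv|VV
V/I-2 un ·: vv
V/II-1 aff I-1×I-2: Vv
V/II-2 aff ·: Vv
V/III-1 un II-1×II-2: vv
⇒ V over [I-1,I-2,II-1,II-2,III-1]: 2 consistent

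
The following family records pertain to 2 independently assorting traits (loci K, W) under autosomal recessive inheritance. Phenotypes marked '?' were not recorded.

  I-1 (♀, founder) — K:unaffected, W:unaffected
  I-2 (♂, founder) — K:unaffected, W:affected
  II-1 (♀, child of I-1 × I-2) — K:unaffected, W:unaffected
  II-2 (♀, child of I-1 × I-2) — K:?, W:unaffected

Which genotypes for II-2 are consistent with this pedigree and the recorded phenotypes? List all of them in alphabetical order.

II-2 ∈ {KK Ww, Kk Ww, kk Ww}

K/I-1 un ·: KK|Kk
K/I-2 un ·: KK|Kk
K/II-1 un I-1×I-2: KK|Kk
K/II-2 ? I-1×I-2: KK|Kk|kk
⇒ K over [I-1,I-2,II-1,II-2]: 15 consistent
W/I-1 un ·: WW|Ww
W/I-2 aff ·: ww
W/II-1 un I-1×I-2: Ww
W/II-2 un I-1×I-2: Ww
⇒ W over [I-1,I-2,II-1,II-2]: 2 consistent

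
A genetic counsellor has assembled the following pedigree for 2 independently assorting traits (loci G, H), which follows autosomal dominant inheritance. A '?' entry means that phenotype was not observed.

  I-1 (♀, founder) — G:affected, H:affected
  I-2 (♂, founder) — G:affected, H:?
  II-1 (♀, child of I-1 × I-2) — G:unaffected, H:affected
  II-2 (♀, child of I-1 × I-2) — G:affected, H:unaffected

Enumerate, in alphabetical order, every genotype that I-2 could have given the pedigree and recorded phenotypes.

G/I-1 aff ·: Gg
G/I-2 aff ·: Gg
G/II-1 un I-1×I-2: gg
G/II-2 aff I-1×I-2: Gg|GG
⇒ G over [I-1,I-2,II-1,II-2]: 2 consistent
H/I-1 aff ·: Hh
H/I-2 ? ·: hh|Hh
H/II-1 aff I-1×I-2: Hh|HH
H/II-2 un I-1×I-2: hh
⇒ H over [I-1,I-2,II-1,II-2]: 3 consistent

I-2 ∈ {Gg Hh, Gg hh}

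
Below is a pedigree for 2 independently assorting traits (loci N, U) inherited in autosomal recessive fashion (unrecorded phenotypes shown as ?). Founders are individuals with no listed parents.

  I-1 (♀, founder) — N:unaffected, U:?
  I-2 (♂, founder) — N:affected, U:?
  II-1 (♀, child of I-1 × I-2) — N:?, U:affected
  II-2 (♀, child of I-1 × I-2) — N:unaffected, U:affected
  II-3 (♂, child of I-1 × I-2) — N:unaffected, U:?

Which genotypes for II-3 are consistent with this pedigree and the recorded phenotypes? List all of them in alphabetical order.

II-3 ∈ {Nn UU, Nn Uu, Nn uu}

N/I-1 un ·: NN|Nn
N/I-2 aff ·: nn
N/II-1 ? I-1×I-2: Nn|nn
N/II-2 un I-1×I-2: Nn
N/II-3 un I-1×I-2: Nn
⇒ N over [I-1,I-2,II-1,II-2,II-3]: 3 consistent
U/I-1 ? ·: Uu|uu
U/I-2 ? ·: Uu|uu
U/II-1 aff I-1×I-2: uu
U/II-2 aff I-1×I-2: uu
U/II-3 ? I-1×I-2: UU|Uu|uu
⇒ U over [I-1,I-2,II-1,II-2,II-3]: 8 consistent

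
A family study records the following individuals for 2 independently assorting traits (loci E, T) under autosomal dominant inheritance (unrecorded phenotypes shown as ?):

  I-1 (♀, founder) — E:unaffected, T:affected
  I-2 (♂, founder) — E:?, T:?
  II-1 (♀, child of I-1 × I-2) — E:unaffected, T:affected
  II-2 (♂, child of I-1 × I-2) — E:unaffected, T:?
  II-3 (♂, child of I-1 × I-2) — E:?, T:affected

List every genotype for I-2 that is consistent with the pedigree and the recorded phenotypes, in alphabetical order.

E/I-1 un ·: ee
E/I-2 ? ·: ee|Ee
E/II-1 un I-1×I-2: ee
E/II-2 un I-1×I-2: ee
E/II-3 ? I-1×I-2: ee|Ee
⇒ E over [I-1,I-2,II-1,II-2,II-3]: 3 consistent
T/I-1 aff ·: Tt|TT
T/I-2 ? ·: tt|Tt|TT
T/II-1 aff I-1×I-2: Tt|TT
T/II-2 ? I-1×I-2: tt|Tt|TT
T/II-3 aff I-1×I-2: Tt|TT
⇒ T over [I-1,I-2,II-1,II-2,II-3]: 32 consistent

I-2 ∈ {Ee TT, Ee Tt, Ee tt, ee TT, ee Tt, ee tt}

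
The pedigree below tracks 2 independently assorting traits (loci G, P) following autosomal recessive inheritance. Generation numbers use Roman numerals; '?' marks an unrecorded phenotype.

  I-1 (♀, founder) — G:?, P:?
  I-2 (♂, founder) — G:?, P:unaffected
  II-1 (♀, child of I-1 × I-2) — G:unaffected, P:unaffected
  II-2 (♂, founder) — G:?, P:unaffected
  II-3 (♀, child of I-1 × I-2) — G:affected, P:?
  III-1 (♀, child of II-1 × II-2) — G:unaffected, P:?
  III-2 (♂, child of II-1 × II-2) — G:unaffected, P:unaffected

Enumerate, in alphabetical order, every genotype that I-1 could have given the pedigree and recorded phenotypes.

I-1 ∈ {Gg PP, Gg Pp, Gg pp, gg PP, gg Pp, gg pp}

G/I-1 ? ·: Gg|gg
G/I-2 ? ·: Gg|gg
G/II-1 un I-1×I-2: GG|Gg
G/II-2 ? ·: GG|Gg|gg
G/II-3 aff I-1×I-2: gg
G/III-1 un II-1×II-2: GG|Gg
G/III-2 un II-1×II-2: GG|Gg
⇒ G over [I-1,I-2,II-1,II-2,II-3,III-1,III-2]: 33 consistent
P/I-1 ? ·: PP|Pp|pp
P/I-2 un ·: PP|Pp
P/II-1 un I-1×I-2: PP|Pp
P/II-2 un ·: PP|Pp
P/II-3 ? I-1×I-2: PP|Pp|pp
P/III-1 ? II-1×II-2: PP|Pp|pp
P/III-2 un II-1×II-2: PP|Pp
⇒ P over [I-1,I-2,II-1,II-2,II-3,III-1,III-2]: 140 consistent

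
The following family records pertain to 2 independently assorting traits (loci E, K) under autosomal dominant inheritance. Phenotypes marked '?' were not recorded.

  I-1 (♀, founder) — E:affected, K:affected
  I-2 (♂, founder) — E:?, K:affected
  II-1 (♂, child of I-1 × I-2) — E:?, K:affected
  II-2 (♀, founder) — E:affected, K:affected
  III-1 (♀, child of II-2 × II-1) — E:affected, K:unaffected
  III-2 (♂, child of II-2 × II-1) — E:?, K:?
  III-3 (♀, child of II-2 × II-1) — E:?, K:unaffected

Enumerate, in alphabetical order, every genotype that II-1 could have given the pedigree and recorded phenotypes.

E/I-1 aff ·: Ee|EE
E/I-2 ? ·: ee|Ee|EE
E/II-1 ? I-1×I-2: ee|Ee|EE
E/II-2 aff ·: Ee|EE
E/III-1 aff II-2×II-1: Ee|EE
E/III-2 ? II-2×II-1: ee|Ee|EE
E/III-3 ? II-2×II-1: ee|Ee|EE
⇒ E over [I-1,I-2,II-1,II-2,III-1,III-2,III-3]: 176 consistent
K/I-1 aff ·: Kk|KK
K/I-2 aff ·: Kk|KK
K/II-1 aff I-1×I-2: Kk
K/II-2 aff ·: Kk
K/III-1 un II-2×II-1: kk
K/III-2 ? II-2×II-1: kk|Kk|KK
K/III-3 un II-2×II-1: kk
⇒ K over [I-1,I-2,II-1,II-2,III-1,III-2,III-3]: 9 consistent

II-1 ∈ {EE Kk, Ee Kk, ee Kk}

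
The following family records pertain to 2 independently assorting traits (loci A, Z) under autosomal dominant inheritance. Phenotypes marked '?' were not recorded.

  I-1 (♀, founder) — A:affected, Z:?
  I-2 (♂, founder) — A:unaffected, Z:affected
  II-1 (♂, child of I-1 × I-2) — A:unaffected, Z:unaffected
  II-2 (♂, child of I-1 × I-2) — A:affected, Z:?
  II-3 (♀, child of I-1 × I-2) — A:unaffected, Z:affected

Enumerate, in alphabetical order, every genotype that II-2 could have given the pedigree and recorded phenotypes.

A/I-1 aff ·: Aa
A/I-2 un ·: aa
A/II-1 un I-1×I-2: aa
A/II-2 aff I-1×I-2: Aa
A/II-3 un I-1×I-2: aa
⇒ A over [I-1,I-2,II-1,II-2,II-3]: 1 consistent
Z/I-1 ? ·: zz|Zz
Z/I-2 aff ·: Zz
Z/II-1 un I-1×I-2: zz
Z/II-2 ? I-1×I-2: zz|Zz|ZZ
Z/II-3 aff I-1×I-2: Zz|ZZ
⇒ Z over [I-1,I-2,II-1,II-2,II-3]: 8 consistent

II-2 ∈ {Aa ZZ, Aa Zz, Aa zz}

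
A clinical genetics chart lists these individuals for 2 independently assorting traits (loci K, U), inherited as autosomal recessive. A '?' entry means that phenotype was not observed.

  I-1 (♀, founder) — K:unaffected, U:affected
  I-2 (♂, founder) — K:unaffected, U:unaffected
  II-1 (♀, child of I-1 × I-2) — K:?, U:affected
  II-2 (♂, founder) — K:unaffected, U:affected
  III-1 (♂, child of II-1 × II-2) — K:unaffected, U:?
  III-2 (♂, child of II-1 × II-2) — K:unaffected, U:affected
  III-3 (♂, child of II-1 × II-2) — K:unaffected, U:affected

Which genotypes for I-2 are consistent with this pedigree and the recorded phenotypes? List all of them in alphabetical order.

K/I-1 un ·: KK|Kk
K/I-2 un ·: KK|Kk
K/II-1 ? I-1×I-2: KK|Kk|kk
K/II-2 un ·: KK|Kk
K/III-1 un II-1×II-2: KK|Kk
K/III-2 un II-1×II-2: KK|Kk
K/III-3 un II-1×II-2: KK|Kk
⇒ K over [I-1,I-2,II-1,II-2,III-1,III-2,III-3]: 86 consistent
U/I-1 aff ·: uu
U/I-2 un ·: Uu
U/II-1 aff I-1×I-2: uu
U/II-2 aff ·: uu
U/III-1 ? II-1×II-2: uu
U/III-2 aff II-1×II-2: uu
U/III-3 aff II-1×II-2: uu
⇒ U over [I-1,I-2,II-1,II-2,III-1,III-2,III-3]: 1 consistent

I-2 ∈ {KK Uu, Kk Uu}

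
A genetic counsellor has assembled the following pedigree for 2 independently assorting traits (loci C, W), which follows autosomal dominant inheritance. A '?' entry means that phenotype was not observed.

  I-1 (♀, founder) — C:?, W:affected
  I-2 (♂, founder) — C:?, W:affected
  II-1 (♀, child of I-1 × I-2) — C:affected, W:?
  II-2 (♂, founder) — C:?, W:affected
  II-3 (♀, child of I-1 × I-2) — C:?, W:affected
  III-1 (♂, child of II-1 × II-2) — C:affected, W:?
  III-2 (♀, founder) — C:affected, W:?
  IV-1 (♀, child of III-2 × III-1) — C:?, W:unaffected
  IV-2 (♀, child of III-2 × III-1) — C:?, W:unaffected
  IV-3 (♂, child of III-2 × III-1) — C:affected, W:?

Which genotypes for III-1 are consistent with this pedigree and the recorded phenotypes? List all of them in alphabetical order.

C/I-1 ? ·: cc|Cc|CC
C/I-2 ? ·: cc|Cc|CC
C/II-1 aff I-1×I-2: Cc|CC
C/II-2 ? ·: cc|Cc|CC
C/II-3 ? I-1×I-2: cc|Cc|CC
C/III-1 aff II-1×II-2: Cc|CC
C/III-2 aff ·: Cc|CC
C/IV-1 ? III-2×III-1: cc|Cc|CC
C/IV-2 ? III-2×III-1: cc|Cc|CC
C/IV-3 aff III-2×III-1: Cc|CC
⇒ C over [I-1,I-2,II-1,II-2,II-3,III-1,III-2,IV-1,IV-2,IV-3]: 1808 consistent
W/I-1 aff ·: Ww|WW
W/I-2 aff ·: Ww|WW
W/II-1 ? I-1×I-2: ww|Ww|WW
W/II-2 aff ·: Ww|WW
W/II-3 aff I-1×I-2: Ww|WW
W/III-1 ? II-1×II-2: ww|Ww
W/III-2 ? ·: ww|Ww
W/IV-1 un III-2×III-1: ww
W/IV-2 un III-2×III-1: ww
W/IV-3 ? III-2×III-1: ww|Ww|WW
⇒ W over [I-1,I-2,II-1,II-2,II-3,III-1,III-2,IV-1,IV-2,IV-3]: 139 consistent

III-1 ∈ {CC Ww, CC ww, Cc Ww, Cc ww}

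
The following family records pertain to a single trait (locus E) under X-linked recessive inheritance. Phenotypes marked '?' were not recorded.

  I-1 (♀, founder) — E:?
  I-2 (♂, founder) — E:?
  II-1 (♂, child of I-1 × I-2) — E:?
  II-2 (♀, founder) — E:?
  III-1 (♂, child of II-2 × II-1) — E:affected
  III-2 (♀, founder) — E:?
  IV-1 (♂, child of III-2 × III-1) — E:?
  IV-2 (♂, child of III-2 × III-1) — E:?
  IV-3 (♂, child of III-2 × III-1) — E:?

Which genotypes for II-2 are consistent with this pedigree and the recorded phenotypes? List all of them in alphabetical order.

E/I-1 ? ·: X^EX^E|X^EX^e|X^eX^e
E/I-2 ? ·: X^EY|X^eY
E/II-1 ? I-1×I-2: X^EY|X^eY
E/II-2 ? ·: X^EX^e|X^eX^e
E/III-1 aff II-2×II-1: X^eY
E/III-2 ? ·: X^EX^E|X^EX^e|X^eX^e
E/IV-1 ? III-2×III-1: X^EY|X^eY
E/IV-2 ? III-2×III-1: X^EY|X^eY
E/IV-3 ? III-2×III-1: X^EY|X^eY
⇒ E over [I-1,I-2,II-1,II-2,III-1,III-2,IV-1,IV-2,IV-3]: 160 consistent

II-2 ∈ {X^EX^e, X^eX^e}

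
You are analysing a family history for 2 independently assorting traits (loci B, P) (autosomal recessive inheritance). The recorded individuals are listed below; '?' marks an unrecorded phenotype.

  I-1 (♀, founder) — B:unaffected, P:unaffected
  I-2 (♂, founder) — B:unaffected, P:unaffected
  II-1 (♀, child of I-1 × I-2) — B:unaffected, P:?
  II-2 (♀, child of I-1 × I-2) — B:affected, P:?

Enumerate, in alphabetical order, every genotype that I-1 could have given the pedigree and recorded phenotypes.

B/I-1 un ·: Bb
B/I-2 un ·: Bb
B/II-1 un I-1×I-2: BB|Bb
B/II-2 aff I-1×I-2: bb
⇒ B over [I-1,I-2,II-1,II-2]: 2 consistent
P/I-1 un ·: PP|Pp
P/I-2 un ·: PP|Pp
P/II-1 ? I-1×I-2: PP|Pp|pp
P/II-2 ? I-1×I-2: PP|Pp|pp
⇒ P over [I-1,I-2,II-1,II-2]: 18 consistent

I-1 ∈ {Bb PP, Bb Pp}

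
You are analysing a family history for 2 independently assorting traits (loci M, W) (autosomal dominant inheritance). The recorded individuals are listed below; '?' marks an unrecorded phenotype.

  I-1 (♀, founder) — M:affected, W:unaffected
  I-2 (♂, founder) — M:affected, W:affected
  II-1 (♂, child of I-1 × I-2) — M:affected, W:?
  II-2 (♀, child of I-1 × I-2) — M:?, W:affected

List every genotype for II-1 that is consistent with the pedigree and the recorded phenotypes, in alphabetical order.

M/I-1 aff ·: Mm|MM
M/I-2 aff ·: Mm|MM
M/II-1 aff I-1×I-2: Mm|MM
M/II-2 ? I-1×I-2: mm|Mm|MM
⇒ M over [I-1,I-2,II-1,II-2]: 15 consistent
W/I-1 un ·: ww
W/I-2 aff ·: Ww|WW
W/II-1 ? I-1×I-2: ww|Ww
W/II-2 aff I-1×I-2: Ww
⇒ W over [I-1,I-2,II-1,II-2]: 3 consistent

II-1 ∈ {MM Ww, MM ww, Mm Ww, Mm ww}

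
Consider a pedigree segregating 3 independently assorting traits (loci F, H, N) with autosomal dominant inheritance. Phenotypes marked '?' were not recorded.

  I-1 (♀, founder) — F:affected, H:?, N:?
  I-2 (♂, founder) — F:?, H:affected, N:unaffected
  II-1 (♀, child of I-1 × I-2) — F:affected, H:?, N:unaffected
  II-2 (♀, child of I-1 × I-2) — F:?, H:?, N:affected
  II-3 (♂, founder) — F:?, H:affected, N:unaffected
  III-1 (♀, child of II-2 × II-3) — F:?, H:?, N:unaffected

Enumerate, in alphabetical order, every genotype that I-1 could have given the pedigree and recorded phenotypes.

I-1 ∈ {FF HH Nn, FF Hh Nn, FF hh Nn, Ff HH Nn, Ff Hh Nn, Ff hh Nn}

F/I-1 aff ·: Ff|FF
F/I-2 ? ·: ff|Ff|FF
F/II-1 aff I-1×I-2: Ff|FF
F/II-2 ? I-1×I-2: ff|Ff|FF
F/II-3 ? ·: ff|Ff|FF
F/III-1 ? II-2×II-3: ff|Ff|FF
⇒ F over [I-1,I-2,II-1,II-2,II-3,III-1]: 96 consistent
H/I-1 ? ·: hh|Hh|HH
H/I-2 aff ·: Hh|HH
H/II-1 ? I-1×I-2: hh|Hh|HH
H/II-2 ? I-1×I-2: hh|Hh|HH
H/II-3 aff ·: Hh|HH
H/III-1 ? II-2×II-3: hh|Hh|HH
⇒ H over [I-1,I-2,II-1,II-2,II-3,III-1]: 89 consistent
N/I-1 ? ·: Nn
N/I-2 un ·: nn
N/II-1 un I-1×I-2: nn
N/II-2 aff I-1×I-2: Nn
N/II-3 un ·: nn
N/III-1 un II-2×II-3: nn
⇒ N over [I-1,I-2,II-1,II-2,II-3,III-1]: 1 consistent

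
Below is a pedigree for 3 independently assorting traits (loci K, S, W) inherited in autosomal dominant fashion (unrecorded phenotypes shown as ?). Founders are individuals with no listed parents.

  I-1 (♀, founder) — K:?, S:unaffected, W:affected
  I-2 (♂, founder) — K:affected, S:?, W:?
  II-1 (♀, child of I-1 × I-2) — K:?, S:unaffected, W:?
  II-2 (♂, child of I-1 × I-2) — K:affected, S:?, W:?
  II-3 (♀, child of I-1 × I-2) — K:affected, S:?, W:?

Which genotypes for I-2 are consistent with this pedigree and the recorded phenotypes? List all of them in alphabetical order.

K/I-1 ? ·: kk|Kk|KK
K/I-2 aff ·: Kk|KK
K/II-1 ? I-1×I-2: kk|Kk|KK
K/II-2 aff I-1×I-2: Kk|KK
K/II-3 aff I-1×I-2: Kk|KK
⇒ K over [I-1,I-2,II-1,II-2,II-3]: 32 consistent
S/I-1 un ·: ss
S/I-2 ? ·: ss|Ss
S/II-1 un I-1×I-2: ss
S/II-2 ? I-1×I-2: ss|Ss
S/II-3 ? I-1×I-2: ss|Ss
⇒ S over [I-1,I-2,II-1,II-2,II-3]: 5 consistent
W/I-1 aff ·: Ww|WW
W/I-2 ? ·: ww|Ww|WW
W/II-1 ? I-1×I-2: ww|Ww|WW
W/II-2 ? I-1×I-2: ww|Ww|WW
W/II-3 ? I-1×I-2: ww|Ww|WW
⇒ W over [I-1,I-2,II-1,II-2,II-3]: 53 consistent

I-2 ∈ {KK Ss WW, KK Ss Ww, KK Ss ww, KK ss WW, KK ss Ww, KK ss ww, Kk Ss WW, Kk Ss Ww, Kk Ss ww, Kk ss WW, Kk ss Ww, Kk ss ww}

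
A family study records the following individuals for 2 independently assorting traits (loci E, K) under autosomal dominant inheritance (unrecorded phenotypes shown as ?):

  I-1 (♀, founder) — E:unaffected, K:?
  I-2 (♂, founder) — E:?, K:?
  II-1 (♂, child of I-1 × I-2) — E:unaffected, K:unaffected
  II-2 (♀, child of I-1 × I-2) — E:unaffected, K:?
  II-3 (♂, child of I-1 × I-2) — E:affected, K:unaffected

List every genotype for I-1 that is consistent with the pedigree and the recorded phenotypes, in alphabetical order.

I-1 ∈ {ee Kk, ee kk}

E/I-1 un ·: ee
E/I-2 ? ·: Ee
E/II-1 un I-1×I-2: ee
E/II-2 un I-1×I-2: ee
E/II-3 aff I-1×I-2: Ee
⇒ E over [I-1,I-2,II-1,II-2,II-3]: 1 consistent
K/I-1 ? ·: kk|Kk
K/I-2 ? ·: kk|Kk
K/II-1 un I-1×I-2: kk
K/II-2 ? I-1×I-2: kk|Kk|KK
K/II-3 un I-1×I-2: kk
⇒ K over [I-1,I-2,II-1,II-2,II-3]: 8 consistent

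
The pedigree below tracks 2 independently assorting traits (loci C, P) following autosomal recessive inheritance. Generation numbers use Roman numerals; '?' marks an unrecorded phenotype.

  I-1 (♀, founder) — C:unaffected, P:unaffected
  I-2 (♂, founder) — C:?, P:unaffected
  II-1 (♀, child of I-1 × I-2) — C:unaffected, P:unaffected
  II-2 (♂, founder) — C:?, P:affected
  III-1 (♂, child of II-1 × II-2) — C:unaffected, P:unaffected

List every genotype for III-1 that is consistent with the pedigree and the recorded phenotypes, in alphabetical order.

III-1 ∈ {CC Pp, Cc Pp}

C/I-1 un ·: CC|Cc
C/I-2 ? ·: CC|Cc|cc
C/II-1 un I-1×I-2: CC|Cc
C/II-2 ? ·: CC|Cc|cc
C/III-1 un II-1×II-2: CC|Cc
⇒ C over [I-1,I-2,II-1,II-2,III-1]: 41 consistent
P/I-1 un ·: PP|Pp
P/I-2 un ·: PP|Pp
P/II-1 un I-1×I-2: PP|Pp
P/II-2 aff ·: pp
P/III-1 un II-1×II-2: Pp
⇒ P over [I-1,I-2,II-1,II-2,III-1]: 7 consistent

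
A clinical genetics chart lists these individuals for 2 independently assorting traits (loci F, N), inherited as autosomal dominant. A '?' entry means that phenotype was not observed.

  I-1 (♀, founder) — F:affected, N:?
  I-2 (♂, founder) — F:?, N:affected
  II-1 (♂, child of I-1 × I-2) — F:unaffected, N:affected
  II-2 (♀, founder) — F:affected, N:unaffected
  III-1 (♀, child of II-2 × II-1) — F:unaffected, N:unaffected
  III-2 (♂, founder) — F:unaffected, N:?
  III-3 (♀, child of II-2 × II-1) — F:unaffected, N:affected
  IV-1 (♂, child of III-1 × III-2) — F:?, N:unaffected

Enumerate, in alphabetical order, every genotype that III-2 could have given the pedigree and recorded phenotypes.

F/I-1 aff ·: Ff
F/I-2 ? ·: ff|Ff
F/II-1 un I-1×I-2: ff
F/II-2 aff ·: Ff
F/III-1 un II-2×II-1: ff
F/III-2 un ·: ff
F/III-3 un II-2×II-1: ff
F/IV-1 ? III-1×III-2: ff
⇒ F over [I-1,I-2,II-1,II-2,III-1,III-2,III-3,IV-1]: 2 consistent
N/I-1 ? ·: nn|Nn|NN
N/I-2 aff ·: Nn|NN
N/II-1 aff I-1×I-2: Nn
N/II-2 un ·: nn
N/III-1 un II-2×II-1: nn
N/III-2 ? ·: nn|Nn
N/III-3 aff II-2×II-1: Nn
N/IV-1 un III-1×III-2: nn
⇒ N over [I-1,I-2,II-1,II-2,III-1,III-2,III-3,IV-1]: 10 consistent

III-2 ∈ {ff Nn, ff nn}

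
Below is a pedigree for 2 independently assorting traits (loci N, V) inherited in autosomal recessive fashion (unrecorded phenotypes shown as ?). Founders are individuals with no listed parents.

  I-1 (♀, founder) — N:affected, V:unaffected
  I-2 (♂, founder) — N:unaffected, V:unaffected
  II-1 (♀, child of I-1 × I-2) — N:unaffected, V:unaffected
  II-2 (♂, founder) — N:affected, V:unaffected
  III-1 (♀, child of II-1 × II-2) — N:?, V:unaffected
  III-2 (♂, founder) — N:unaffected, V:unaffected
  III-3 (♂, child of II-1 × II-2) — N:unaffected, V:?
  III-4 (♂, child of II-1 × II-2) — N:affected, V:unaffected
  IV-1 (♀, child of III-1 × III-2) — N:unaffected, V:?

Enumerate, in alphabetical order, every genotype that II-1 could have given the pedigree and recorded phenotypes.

N/I-1 aff ·: nn
N/I-2 un ·: NN|Nn
N/II-1 un I-1×I-2: Nn
N/II-2 aff ·: nn
N/III-1 ? II-1×II-2: Nn|nn
N/III-2 un ·: NN|Nn
N/III-3 un II-1×II-2: Nn
N/III-4 aff II-1×II-2: nn
N/IV-1 un III-1×III-2: NN|Nn
⇒ N over [I-1,I-2,II-1,II-2,III-1,III-2,III-3,III-4,IV-1]: 12 consistent
V/I-1 un ·: VV|Vv
V/I-2 un ·: VV|Vv
V/II-1 un I-1×I-2: VV|Vv
V/II-2 un ·: VV|Vv
V/III-1 un II-1×II-2: VV|Vv
V/III-2 un ·: VV|Vv
V/III-3 ? II-1×II-2: VV|Vv|vv
V/III-4 un II-1×II-2: VV|Vv
V/IV-1 ? III-1×III-2: VV|Vv|vv
⇒ V over [I-1,I-2,II-1,II-2,III-1,III-2,III-3,III-4,IV-1]: 380 consistent

II-1 ∈ {Nn VV, Nn Vv}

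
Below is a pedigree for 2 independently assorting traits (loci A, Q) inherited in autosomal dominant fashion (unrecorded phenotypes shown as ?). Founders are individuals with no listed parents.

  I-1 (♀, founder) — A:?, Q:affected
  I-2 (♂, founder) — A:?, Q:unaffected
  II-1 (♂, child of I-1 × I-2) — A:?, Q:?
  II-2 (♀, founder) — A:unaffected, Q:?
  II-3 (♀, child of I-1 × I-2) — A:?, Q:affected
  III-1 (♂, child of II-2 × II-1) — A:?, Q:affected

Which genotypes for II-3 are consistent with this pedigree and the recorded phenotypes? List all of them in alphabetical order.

II-3 ∈ {AA Qq, Aa Qq, aa Qq}

A/I-1 ? ·: aa|Aa|AA
A/I-2 ? ·: aa|Aa|AA
A/II-1 ? I-1×I-2: aa|Aa|AA
A/II-2 un ·: aa
A/II-3 ? I-1×I-2: aa|Aa|AA
A/III-1 ? II-2×II-1: aa|Aa
⇒ A over [I-1,I-2,II-1,II-2,II-3,III-1]: 42 consistent
Q/I-1 aff ·: Qq|QQ
Q/I-2 un ·: qq
Q/II-1 ? I-1×I-2: qq|Qq
Q/II-2 ? ·: qq|Qq|QQ
Q/II-3 aff I-1×I-2: Qq
Q/III-1 aff II-2×II-1: Qq|QQ
⇒ Q over [I-1,I-2,II-1,II-2,II-3,III-1]: 12 consistent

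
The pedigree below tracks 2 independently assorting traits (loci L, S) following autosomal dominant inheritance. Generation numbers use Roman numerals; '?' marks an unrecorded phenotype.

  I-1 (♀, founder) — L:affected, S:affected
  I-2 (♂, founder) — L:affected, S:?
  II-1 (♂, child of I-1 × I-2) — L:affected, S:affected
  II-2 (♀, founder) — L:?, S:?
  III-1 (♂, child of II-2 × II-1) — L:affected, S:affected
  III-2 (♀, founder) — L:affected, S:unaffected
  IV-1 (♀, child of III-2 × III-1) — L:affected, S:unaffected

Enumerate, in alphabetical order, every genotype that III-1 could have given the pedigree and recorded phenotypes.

III-1 ∈ {LL Ss, Ll Ss}

L/I-1 aff ·: Ll|LL
L/I-2 aff ·: Ll|LL
L/II-1 aff I-1×I-2: Ll|LL
L/II-2 ? ·: ll|Ll|LL
L/III-1 aff II-2×II-1: Ll|LL
L/III-2 aff ·: Ll|LL
L/IV-1 aff III-2×III-1: Ll|LL
⇒ L over [I-1,I-2,II-1,II-2,III-1,III-2,IV-1]: 110 consistent
S/I-1 aff ·: Ss|SS
S/I-2 ? ·: ss|Ss|SS
S/II-1 aff I-1×I-2: Ss|SS
S/II-2 ? ·: ss|Ss|SS
S/III-1 aff II-2×II-1: Ss
S/III-2 un ·: ss
S/IV-1 un III-2×III-1: ss
⇒ S over [I-1,I-2,II-1,II-2,III-1,III-2,IV-1]: 23 consistent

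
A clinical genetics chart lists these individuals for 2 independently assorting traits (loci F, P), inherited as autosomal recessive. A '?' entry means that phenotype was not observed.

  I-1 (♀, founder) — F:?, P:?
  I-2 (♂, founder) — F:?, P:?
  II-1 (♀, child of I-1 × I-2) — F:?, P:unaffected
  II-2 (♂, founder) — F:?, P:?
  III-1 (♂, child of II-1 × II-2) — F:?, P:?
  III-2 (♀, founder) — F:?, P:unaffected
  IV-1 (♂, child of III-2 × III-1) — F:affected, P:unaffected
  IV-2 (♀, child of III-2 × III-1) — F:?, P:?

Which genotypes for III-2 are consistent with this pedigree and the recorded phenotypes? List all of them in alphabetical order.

F/I-1 ? ·: FF|Ff|ff
F/I-2 ? ·: FF|Ff|ff
F/II-1 ? I-1×I-2: FF|Ff|ff
F/II-2 ? ·: FF|Ff|ff
F/III-1 ? II-1×II-2: Ff|ff
F/III-2 ? ·: Ff|ff
F/IV-1 aff III-2×III-1: ff
F/IV-2 ? III-2×III-1: FF|Ff|ff
⇒ F over [I-1,I-2,II-1,II-2,III-1,III-2,IV-1,IV-2]: 251 consistent
P/I-1 ? ·: PP|Pp|pp
P/I-2 ? ·: PP|Pp|pp
P/II-1 un I-1×I-2: PP|Pp
P/II-2 ? ·: PP|Pp|pp
P/III-1 ? II-1×II-2: PP|Pp|pp
P/III-2 un ·: PP|Pp
P/IV-1 un III-2×III-1: PP|Pp
P/IV-2 ? III-2×III-1: PP|Pp|pp
⇒ P over [I-1,I-2,II-1,II-2,III-1,III-2,IV-1,IV-2]: 442 consistent

III-2 ∈ {Ff PP, Ff Pp, ff PP, ff Pp}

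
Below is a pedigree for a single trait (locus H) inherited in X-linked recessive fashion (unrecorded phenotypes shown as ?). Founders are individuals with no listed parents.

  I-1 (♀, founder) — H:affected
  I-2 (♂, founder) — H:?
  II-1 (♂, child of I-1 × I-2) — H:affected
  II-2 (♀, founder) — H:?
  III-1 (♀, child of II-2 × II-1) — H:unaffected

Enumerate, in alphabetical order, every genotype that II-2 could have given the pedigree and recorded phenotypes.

II-2 ∈ {X^HX^H, X^HX^h}

H/I-1 aff ·: X^hX^h
H/I-2 ? ·: X^HY|X^hY
H/II-1 aff I-1×I-2: X^hY
H/II-2 ? ·: X^HX^H|X^HX^h
H/III-1 un II-2×II-1: X^HX^h
⇒ H over [I-1,I-2,II-1,II-2,III-1]: 4 consistent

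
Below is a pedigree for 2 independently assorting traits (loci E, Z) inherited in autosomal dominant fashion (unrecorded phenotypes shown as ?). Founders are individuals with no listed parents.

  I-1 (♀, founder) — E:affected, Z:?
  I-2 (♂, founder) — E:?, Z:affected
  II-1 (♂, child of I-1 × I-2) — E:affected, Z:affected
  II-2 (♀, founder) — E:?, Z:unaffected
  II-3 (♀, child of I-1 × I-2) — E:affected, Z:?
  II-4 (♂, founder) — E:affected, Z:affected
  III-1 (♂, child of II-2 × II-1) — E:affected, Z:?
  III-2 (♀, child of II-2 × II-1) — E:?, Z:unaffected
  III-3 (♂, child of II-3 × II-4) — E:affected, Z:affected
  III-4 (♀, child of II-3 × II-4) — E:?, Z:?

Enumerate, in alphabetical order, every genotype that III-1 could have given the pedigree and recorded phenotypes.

E/I-1 aff ·: Ee|EE
E/I-2 ? ·: ee|Ee|EE
E/II-1 aff I-1×I-2: Ee|EE
E/II-2 ? ·: ee|Ee|EE
E/II-3 aff I-1×I-2: Ee|EE
E/II-4 aff ·: Ee|EE
E/III-1 aff II-2×II-1: Ee|EE
E/III-2 ? II-2×II-1: ee|Ee|EE
E/III-3 aff II-3×II-4: Ee|EE
E/III-4 ? II-3×II-4: ee|Ee|EE
⇒ E over [I-1,I-2,II-1,II-2,II-3,II-4,III-1,III-2,III-3,III-4]: 1080 consistent
Z/I-1 ? ·: zz|Zz|ZZ
Z/I-2 aff ·: Zz|ZZ
Z/II-1 aff I-1×I-2: Zz
Z/II-2 un ·: zz
Z/II-3 ? I-1×I-2: zz|Zz|ZZ
Z/II-4 aff ·: Zz|ZZ
Z/III-1 ? II-2×II-1: zz|Zz
Z/III-2 un II-2×II-1: zz
Z/III-3 aff II-3×II-4: Zz|ZZ
Z/III-4 ? II-3×II-4: zz|Zz|ZZ
⇒ Z over [I-1,I-2,II-1,II-2,II-3,II-4,III-1,III-2,III-3,III-4]: 142 consistent

III-1 ∈ {EE Zz, EE zz, Ee Zz, Ee zz}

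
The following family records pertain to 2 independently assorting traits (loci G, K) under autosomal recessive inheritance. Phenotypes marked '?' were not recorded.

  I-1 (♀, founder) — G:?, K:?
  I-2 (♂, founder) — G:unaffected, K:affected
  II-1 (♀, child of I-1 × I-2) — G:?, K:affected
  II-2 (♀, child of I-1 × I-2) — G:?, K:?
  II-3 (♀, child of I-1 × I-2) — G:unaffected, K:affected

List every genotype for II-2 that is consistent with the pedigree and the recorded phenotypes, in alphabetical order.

II-2 ∈ {GG Kk, GG kk, Gg Kk, Gg kk, gg Kk, gg kk}

G/I-1 ? ·: GG|Gg|gg
G/I-2 un ·: GG|Gg
G/II-1 ? I-1×I-2: GG|Gg|gg
G/II-2 ? I-1×I-2: GG|Gg|gg
G/II-3 un I-1×I-2: GG|Gg
⇒ G over [I-1,I-2,II-1,II-2,II-3]: 40 consistent
K/I-1 ? ·: Kk|kk
K/I-2 aff ·: kk
K/II-1 aff I-1×I-2: kk
K/II-2 ? I-1×I-2: Kk|kk
K/II-3 aff I-1×I-2: kk
⇒ K over [I-1,I-2,II-1,II-2,II-3]: 3 consistent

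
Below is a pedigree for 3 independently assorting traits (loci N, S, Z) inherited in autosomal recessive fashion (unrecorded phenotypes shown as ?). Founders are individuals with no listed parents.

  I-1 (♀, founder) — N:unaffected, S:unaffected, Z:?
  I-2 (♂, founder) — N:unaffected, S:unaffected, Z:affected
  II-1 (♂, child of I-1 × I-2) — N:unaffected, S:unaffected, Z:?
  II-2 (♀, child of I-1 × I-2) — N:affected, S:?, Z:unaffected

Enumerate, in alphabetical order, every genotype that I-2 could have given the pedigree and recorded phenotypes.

I-2 ∈ {Nn SS zz, Nn Ss zz}

N/I-1 un ·: Nn
N/I-2 un ·: Nn
N/II-1 un I-1×I-2: NN|Nn
N/II-2 aff I-1×I-2: nn
⇒ N over [I-1,I-2,II-1,II-2]: 2 consistent
S/I-1 un ·: SS|Ss
S/I-2 un ·: SS|Ss
S/II-1 un I-1×I-2: SS|Ss
S/II-2 ? I-1×I-2: SS|Ss|ss
⇒ S over [I-1,I-2,II-1,II-2]: 15 consistent
Z/I-1 ? ·: ZZ|Zz
Z/I-2 aff ·: zz
Z/II-1 ? I-1×I-2: Zz|zz
Z/II-2 un I-1×I-2: Zz
⇒ Z over [I-1,I-2,II-1,II-2]: 3 consistent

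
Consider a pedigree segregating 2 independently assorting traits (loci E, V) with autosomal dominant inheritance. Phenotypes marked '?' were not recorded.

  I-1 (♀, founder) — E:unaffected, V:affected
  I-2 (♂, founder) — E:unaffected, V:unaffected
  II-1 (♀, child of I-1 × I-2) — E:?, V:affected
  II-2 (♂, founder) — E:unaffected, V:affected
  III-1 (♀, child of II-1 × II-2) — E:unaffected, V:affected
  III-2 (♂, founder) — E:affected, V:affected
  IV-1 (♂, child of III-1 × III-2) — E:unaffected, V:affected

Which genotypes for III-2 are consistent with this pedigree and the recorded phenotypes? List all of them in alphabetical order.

III-2 ∈ {Ee VV, Ee Vv}

E/I-1 un ·: ee
E/I-2 un ·: ee
E/II-1 ? I-1×I-2: ee
E/II-2 un ·: ee
E/III-1 un II-1×II-2: ee
E/III-2 aff ·: Ee
E/IV-1 un III-1×III-2: ee
⇒ E over [I-1,I-2,II-1,II-2,III-1,III-2,IV-1]: 1 consistent
V/I-1 aff ·: Vv|VV
V/I-2 un ·: vv
V/II-1 aff I-1×I-2: Vv
V/II-2 aff ·: Vv|VV
V/III-1 aff II-1×II-2: Vv|VV
V/III-2 aff ·: Vv|VV
V/IV-1 aff III-1×III-2: Vv|VV
⇒ V over [I-1,I-2,II-1,II-2,III-1,III-2,IV-1]: 28 consistent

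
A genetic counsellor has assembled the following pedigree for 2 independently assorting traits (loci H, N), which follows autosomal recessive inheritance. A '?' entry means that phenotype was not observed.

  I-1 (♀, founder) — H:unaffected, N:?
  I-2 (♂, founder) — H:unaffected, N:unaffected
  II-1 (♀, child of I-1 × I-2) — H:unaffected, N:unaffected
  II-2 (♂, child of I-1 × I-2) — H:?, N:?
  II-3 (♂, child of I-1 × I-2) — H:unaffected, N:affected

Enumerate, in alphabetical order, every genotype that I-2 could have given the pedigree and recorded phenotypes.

H/I-1 un ·: HH|Hh
H/I-2 un ·: HH|Hh
H/II-1 un I-1×I-2: HH|Hh
H/II-2 ? I-1×I-2: HH|Hh|hh
H/II-3 un I-1×I-2: HH|Hh
⇒ H over [I-1,I-2,II-1,II-2,II-3]: 29 consistent
N/I-1 ? ·: Nn|nn
N/I-2 un ·: Nn
N/II-1 un I-1×I-2: NN|Nn
N/II-2 ? I-1×I-2: NN|Nn|nn
N/II-3 aff I-1×I-2: nn
⇒ N over [I-1,I-2,II-1,II-2,II-3]: 8 consistent

I-2 ∈ {HH Nn, Hh Nn}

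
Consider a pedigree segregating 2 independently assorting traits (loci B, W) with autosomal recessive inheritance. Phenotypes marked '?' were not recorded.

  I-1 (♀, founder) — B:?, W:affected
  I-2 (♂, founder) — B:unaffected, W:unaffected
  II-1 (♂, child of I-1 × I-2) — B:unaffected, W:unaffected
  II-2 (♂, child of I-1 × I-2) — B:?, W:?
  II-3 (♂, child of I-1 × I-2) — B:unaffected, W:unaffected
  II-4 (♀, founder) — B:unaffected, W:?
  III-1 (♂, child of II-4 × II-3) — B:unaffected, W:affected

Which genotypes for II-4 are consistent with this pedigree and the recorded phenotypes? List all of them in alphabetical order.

B/I-1 ? ·: BB|Bb|bb
B/I-2 un ·: BB|Bb
B/II-1 un I-1×I-2: BB|Bb
B/II-2 ? I-1×I-2: BB|Bb|bb
B/II-3 un I-1×I-2: BB|Bb
B/II-4 un ·: BB|Bb
B/III-1 un II-4×II-3: BB|Bb
⇒ B over [I-1,I-2,II-1,II-2,II-3,II-4,III-1]: 113 consistent
W/I-1 aff ·: ww
W/I-2 un ·: WW|Ww
W/II-1 un I-1×I-2: Ww
W/II-2 ? I-1×I-2: Ww|ww
W/II-3 un I-1×I-2: Ww
W/II-4 ? ·: Ww|ww
W/III-1 aff II-4×II-3: ww
⇒ W over [I-1,I-2,II-1,II-2,II-3,II-4,III-1]: 6 consistent

II-4 ∈ {BB Ww, BB ww, Bb Ww, Bb ww}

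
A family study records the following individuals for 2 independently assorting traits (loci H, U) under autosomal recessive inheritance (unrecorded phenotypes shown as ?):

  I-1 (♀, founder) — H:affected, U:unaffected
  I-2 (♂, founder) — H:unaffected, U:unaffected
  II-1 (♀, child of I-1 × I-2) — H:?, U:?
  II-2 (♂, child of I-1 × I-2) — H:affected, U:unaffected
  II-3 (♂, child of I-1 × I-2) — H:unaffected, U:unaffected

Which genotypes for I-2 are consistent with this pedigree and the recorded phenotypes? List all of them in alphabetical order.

H/I-1 aff ·: hh
H/I-2 un ·: Hh
H/II-1 ? I-1×I-2: Hh|hh
H/II-2 aff I-1×I-2: hh
H/II-3 un I-1×I-2: Hh
⇒ H over [I-1,I-2,II-1,II-2,II-3]: 2 consistent
U/I-1 un ·: UU|Uu
U/I-2 un ·: UU|Uu
U/II-1 ? I-1×I-2: UU|Uu|uu
U/II-2 un I-1×I-2: UU|Uu
U/II-3 un I-1×I-2: UU|Uu
⇒ U over [I-1,I-2,II-1,II-2,II-3]: 29 consistent

I-2 ∈ {Hh UU, Hh Uu}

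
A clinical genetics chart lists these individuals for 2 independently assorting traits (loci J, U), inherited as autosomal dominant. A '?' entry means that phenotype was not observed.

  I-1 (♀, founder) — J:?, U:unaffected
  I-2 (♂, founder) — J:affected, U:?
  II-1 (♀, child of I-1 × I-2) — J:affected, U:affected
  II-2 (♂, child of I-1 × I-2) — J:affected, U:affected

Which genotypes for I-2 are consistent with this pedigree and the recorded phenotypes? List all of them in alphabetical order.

I-2 ∈ {JJ UU, JJ Uu, Jj UU, Jj Uu}

J/I-1 ? ·: jj|Jj|JJ
J/I-2 aff ·: Jj|JJ
J/II-1 aff I-1×I-2: Jj|JJ
J/II-2 aff I-1×I-2: Jj|JJ
⇒ J over [I-1,I-2,II-1,II-2]: 15 consistent
U/I-1 un ·: uu
U/I-2 ? ·: Uu|UU
U/II-1 aff I-1×I-2: Uu
U/II-2 aff I-1×I-2: Uu
⇒ U over [I-1,I-2,II-1,II-2]: 2 consistent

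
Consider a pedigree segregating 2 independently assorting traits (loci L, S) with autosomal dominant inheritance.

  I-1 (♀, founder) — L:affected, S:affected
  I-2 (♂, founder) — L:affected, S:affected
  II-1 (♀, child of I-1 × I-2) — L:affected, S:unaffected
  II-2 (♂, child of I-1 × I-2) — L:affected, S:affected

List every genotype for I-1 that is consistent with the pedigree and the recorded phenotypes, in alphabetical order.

I-1 ∈ {LL Ss, Ll Ss}

L/I-1 aff ·: Ll|LL
L/I-2 aff ·: Ll|LL
L/II-1 aff I-1×I-2: Ll|LL
L/II-2 aff I-1×I-2: Ll|LL
⇒ L over [I-1,I-2,II-1,II-2]: 13 consistent
S/I-1 aff ·: Ss
S/I-2 aff ·: Ss
S/II-1 un I-1×I-2: ss
S/II-2 aff I-1×I-2: Ss|SS
⇒ S over [I-1,I-2,II-1,II-2]: 2 consistent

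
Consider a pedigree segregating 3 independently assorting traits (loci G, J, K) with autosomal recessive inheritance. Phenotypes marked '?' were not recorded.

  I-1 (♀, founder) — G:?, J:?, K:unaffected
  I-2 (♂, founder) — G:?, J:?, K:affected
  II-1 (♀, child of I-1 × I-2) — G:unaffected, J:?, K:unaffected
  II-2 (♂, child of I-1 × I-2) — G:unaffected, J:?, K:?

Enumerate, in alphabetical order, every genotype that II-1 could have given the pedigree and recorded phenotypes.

G/I-1 ? ·: GG|Gg|gg
G/I-2 ? ·: GG|Gg|gg
G/II-1 un I-1×I-2: GG|Gg
G/II-2 un I-1×I-2: GG|Gg
⇒ G over [I-1,I-2,II-1,II-2]: 17 consistent
J/I-1 ? ·: JJ|Jj|jj
J/I-2 ? ·: JJ|Jj|jj
J/II-1 ? I-1×I-2: JJ|Jj|jj
J/II-2 ? I-1×I-2: JJ|Jj|jj
⇒ J over [I-1,I-2,II-1,II-2]: 29 consistent
K/I-1 un ·: KK|Kk
K/I-2 aff ·: kk
K/II-1 un I-1×I-2: Kk
K/II-2 ? I-1×I-2: Kk|kk
⇒ K over [I-1,I-2,II-1,II-2]: 3 consistent

II-1 ∈ {GG JJ Kk, GG Jj Kk, GG jj Kk, Gg JJ Kk, Gg Jj Kk, Gg jj Kk}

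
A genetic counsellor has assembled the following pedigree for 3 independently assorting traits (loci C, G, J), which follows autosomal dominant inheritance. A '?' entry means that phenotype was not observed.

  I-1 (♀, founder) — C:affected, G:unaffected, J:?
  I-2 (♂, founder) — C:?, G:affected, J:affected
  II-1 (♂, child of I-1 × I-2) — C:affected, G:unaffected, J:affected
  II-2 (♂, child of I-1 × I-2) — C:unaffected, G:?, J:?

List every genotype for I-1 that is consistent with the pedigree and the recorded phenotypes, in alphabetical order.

I-1 ∈ {Cc gg JJ, Cc gg Jj, Cc gg jj}

C/I-1 aff ·: Cc
C/I-2 ? ·: cc|Cc
C/II-1 aff I-1×I-2: Cc|CC
C/II-2 un I-1×I-2: cc
⇒ C over [I-1,I-2,II-1,II-2]: 3 consistent
G/I-1 un ·: gg
G/I-2 aff ·: Gg
G/II-1 un I-1×I-2: gg
G/II-2 ? I-1×I-2: gg|Gg
⇒ G over [I-1,I-2,II-1,II-2]: 2 consistent
J/I-1 ? ·: jj|Jj|JJ
J/I-2 aff ·: Jj|JJ
J/II-1 aff I-1×I-2: Jj|JJ
J/II-2 ? I-1×I-2: jj|Jj|JJ
⇒ J over [I-1,I-2,II-1,II-2]: 18 consistent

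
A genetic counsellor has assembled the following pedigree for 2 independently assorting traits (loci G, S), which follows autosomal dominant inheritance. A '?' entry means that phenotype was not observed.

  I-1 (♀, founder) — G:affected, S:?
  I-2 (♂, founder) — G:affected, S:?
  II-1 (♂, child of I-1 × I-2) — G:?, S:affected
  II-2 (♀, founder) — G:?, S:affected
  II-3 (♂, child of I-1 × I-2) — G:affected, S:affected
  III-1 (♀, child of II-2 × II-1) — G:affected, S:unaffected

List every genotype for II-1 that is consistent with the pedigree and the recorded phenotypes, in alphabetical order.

G/I-1 aff ·: Gg|GG
G/I-2 aff ·: Gg|GG
G/II-1 ? I-1×I-2: gg|Gg|GG
G/II-2 ? ·: gg|Gg|GG
G/II-3 aff I-1×I-2: Gg|GG
G/III-1 aff II-2×II-1: Gg|GG
⇒ G over [I-1,I-2,II-1,II-2,II-3,III-1]: 62 consistent
S/I-1 ? ·: ss|Ss|SS
S/I-2 ? ·: ss|Ss|SS
S/II-1 aff I-1×I-2: Ss
S/II-2 aff ·: Ss
S/II-3 aff I-1×I-2: Ss|SS
S/III-1 un II-2×II-1: ss
⇒ S over [I-1,I-2,II-1,II-2,II-3,III-1]: 10 consistent

II-1 ∈ {GG Ss, Gg Ss, gg Ss}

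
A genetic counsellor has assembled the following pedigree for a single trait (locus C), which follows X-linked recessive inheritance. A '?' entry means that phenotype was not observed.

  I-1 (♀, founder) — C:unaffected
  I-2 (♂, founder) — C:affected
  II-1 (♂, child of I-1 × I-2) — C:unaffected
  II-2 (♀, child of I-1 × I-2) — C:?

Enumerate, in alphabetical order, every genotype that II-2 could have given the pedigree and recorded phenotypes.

C/I-1 un ·: X^CX^C|X^CX^c
C/I-2 aff ·: X^cY
C/II-1 un I-1×I-2: X^CY
C/II-2 ? I-1×I-2: X^CX^c|X^cX^c
⇒ C over [I-1,I-2,II-1,II-2]: 3 consistent

II-2 ∈ {X^CX^c, X^cX^c}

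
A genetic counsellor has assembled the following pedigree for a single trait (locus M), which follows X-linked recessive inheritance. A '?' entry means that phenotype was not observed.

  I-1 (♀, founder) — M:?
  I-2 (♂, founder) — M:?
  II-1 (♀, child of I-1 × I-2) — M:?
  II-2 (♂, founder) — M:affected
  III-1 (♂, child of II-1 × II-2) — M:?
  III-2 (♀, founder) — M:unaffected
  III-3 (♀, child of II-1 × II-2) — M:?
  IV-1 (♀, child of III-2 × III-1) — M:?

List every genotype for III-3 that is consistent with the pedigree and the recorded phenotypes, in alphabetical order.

III-3 ∈ {X^MX^m, X^mX^m}

M/I-1 ? ·: X^MX^M|X^MX^m|X^mX^m
M/I-2 ? ·: X^MY|X^mY
M/II-1 ? I-1×I-2: X^MX^M|X^MX^m|X^mX^m
M/II-2 aff ·: X^mY
M/III-1 ? II-1×II-2: X^MY|X^mY
M/III-2 un ·: X^MX^M|X^MX^m
M/III-3 ? II-1×II-2: X^MX^m|X^mX^m
M/IV-1 ? III-2×III-1: X^MX^M|X^MX^m|X^mX^m
⇒ M over [I-1,I-2,II-1,II-2,III-1,III-2,III-3,IV-1]: 60 consistent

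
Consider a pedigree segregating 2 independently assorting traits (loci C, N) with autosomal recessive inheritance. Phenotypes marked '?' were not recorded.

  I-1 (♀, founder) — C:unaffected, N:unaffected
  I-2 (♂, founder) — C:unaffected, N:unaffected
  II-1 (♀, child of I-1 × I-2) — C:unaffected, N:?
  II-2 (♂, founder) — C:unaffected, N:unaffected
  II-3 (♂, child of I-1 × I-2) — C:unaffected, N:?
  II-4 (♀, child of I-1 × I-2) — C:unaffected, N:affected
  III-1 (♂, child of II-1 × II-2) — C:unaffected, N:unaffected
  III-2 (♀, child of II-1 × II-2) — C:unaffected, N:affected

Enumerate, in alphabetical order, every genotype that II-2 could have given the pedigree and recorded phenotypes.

C/I-1 un ·: CC|Cc
C/I-2 un ·: CC|Cc
C/II-1 un I-1×I-2: CC|Cc
C/II-2 un ·: CC|Cc
C/II-3 un I-1×I-2: CC|Cc
C/II-4 un I-1×I-2: CC|Cc
C/III-1 un II-1×II-2: CC|Cc
C/III-2 un II-1×II-2: CC|Cc
⇒ C over [I-1,I-2,II-1,II-2,II-3,II-4,III-1,III-2]: 161 consistent
N/I-1 un ·: Nn
N/I-2 un ·: Nn
N/II-1 ? I-1×I-2: Nn|nn
N/II-2 un ·: Nn
N/II-3 ? I-1×I-2: NN|Nn|nn
N/II-4 aff I-1×I-2: nn
N/III-1 un II-1×II-2: NN|Nn
N/III-2 aff II-1×II-2: nn
⇒ N over [I-1,I-2,II-1,II-2,II-3,II-4,III-1,III-2]: 9 consistent

II-2 ∈ {CC Nn, Cc Nn}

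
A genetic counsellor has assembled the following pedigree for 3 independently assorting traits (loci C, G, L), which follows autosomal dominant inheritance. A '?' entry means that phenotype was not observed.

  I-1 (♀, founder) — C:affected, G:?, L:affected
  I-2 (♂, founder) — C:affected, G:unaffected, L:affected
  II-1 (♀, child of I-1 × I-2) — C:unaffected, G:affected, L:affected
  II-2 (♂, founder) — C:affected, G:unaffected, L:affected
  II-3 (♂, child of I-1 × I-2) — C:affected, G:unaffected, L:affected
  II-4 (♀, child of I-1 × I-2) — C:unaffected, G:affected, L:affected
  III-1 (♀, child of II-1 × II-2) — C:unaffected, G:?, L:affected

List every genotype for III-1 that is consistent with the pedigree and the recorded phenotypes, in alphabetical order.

III-1 ∈ {cc Gg LL, cc Gg Ll, cc gg LL, cc gg Ll}

C/I-1 aff ·: Cc
C/I-2 aff ·: Cc
C/II-1 un I-1×I-2: cc
C/II-2 aff ·: Cc
C/II-3 aff I-1×I-2: Cc|CC
C/II-4 un I-1×I-2: cc
C/III-1 un II-1×II-2: cc
⇒ C over [I-1,I-2,II-1,II-2,II-3,II-4,III-1]: 2 consistent
G/I-1 ? ·: Gg
G/I-2 un ·: gg
G/II-1 aff I-1×I-2: Gg
G/II-2 un ·: gg
G/II-3 un I-1×I-2: gg
G/II-4 aff I-1×I-2: Gg
G/III-1 ? II-1×II-2: gg|Gg
⇒ G over [I-1,I-2,II-1,II-2,II-3,II-4,III-1]: 2 consistent
L/I-1 aff ·: Ll|LL
L/I-2 aff ·: Ll|LL
L/II-1 aff I-1×I-2: Ll|LL
L/II-2 aff ·: Ll|LL
L/II-3 aff I-1×I-2: Ll|LL
L/II-4 aff I-1×I-2: Ll|LL
L/III-1 aff II-1×II-2: Ll|LL
⇒ L over [I-1,I-2,II-1,II-2,II-3,II-4,III-1]: 87 consistent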